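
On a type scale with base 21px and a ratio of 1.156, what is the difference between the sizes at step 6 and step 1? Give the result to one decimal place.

Step 1: 21.0 × 1.156 = 24.276px
Step 6: 21.0 × 1.156⁶ = 50.115px
Difference: 50.115 − 24.276 = 25.839px

25.8px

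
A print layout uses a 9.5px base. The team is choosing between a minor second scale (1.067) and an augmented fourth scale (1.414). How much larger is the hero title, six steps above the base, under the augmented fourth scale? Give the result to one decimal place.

Minor second: 9.5 × 1.067⁶ = 14.019px
Augmented fourth: 9.5 × 1.414⁶ = 75.931px
Difference: 75.931 − 14.019 = 61.912px

61.9px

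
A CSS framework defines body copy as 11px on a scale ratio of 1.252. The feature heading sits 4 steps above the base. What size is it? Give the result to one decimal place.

Each step on a modular scale multiplies by the ratio, so the size n steps from the base is base × ratioⁿ.
11.0 × 1.252⁴ = 11.0 × 2.45707 ≈ 27.03

27.0px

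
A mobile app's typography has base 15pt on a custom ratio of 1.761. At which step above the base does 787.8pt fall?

7

1.761ⁿ = 787.8 / 15 = 52.5200
n = ln(52.5200) / ln(1.761) = 3.9612 / 0.5659 ≈ 7.00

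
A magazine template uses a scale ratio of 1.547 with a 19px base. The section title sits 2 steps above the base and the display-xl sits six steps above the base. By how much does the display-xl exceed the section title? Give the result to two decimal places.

214.96px

Step 2: 19.0 × 1.547² = 45.4710px
Step 6: 19.0 × 1.547⁶ = 260.4327px
Difference: 260.4327 − 45.4710 = 214.9617px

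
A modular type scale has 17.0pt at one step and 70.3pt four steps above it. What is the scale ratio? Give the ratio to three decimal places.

1.426

The ratio satisfies 17.0 × r⁴ = 70.3, so r = (70.3 / 17.0)^(1/4).
r = 4.1353^(1/4) ≈ 1.4260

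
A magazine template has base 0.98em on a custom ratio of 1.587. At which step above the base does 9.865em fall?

1.587ⁿ = 9.865 / 0.98 = 10.0663
n = ln(10.0663) / ln(1.587) = 2.3092 / 0.4618 ≈ 5.00

5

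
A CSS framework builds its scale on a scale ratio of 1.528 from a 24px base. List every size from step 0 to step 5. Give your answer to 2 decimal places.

24.00px, 36.67px, 56.03px, 85.62px, 130.83px, 199.91px

Step 0: 24px
Step 1: 24.0 × 1.528 = 36.67
Step 2: 24.0 × 1.528² = 56.03
Step 3: 24.0 × 1.528³ = 85.62
Step 4: 24.0 × 1.528⁴ = 130.83
Step 5: 24.0 × 1.528⁵ = 199.91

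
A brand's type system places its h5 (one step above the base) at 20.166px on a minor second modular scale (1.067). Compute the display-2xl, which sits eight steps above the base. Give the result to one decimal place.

31.8px

20.166 × 1.067⁷ = 20.166 × 1.57453 ≈ 31.752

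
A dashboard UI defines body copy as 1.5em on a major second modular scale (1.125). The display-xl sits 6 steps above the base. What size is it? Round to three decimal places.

3.041em

1.5 × 1.125⁶ = 1.5 × 2.02729 ≈ 3.041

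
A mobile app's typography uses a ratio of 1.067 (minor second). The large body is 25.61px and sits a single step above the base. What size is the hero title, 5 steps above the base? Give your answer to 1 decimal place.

25.61 × 1.067⁴ = 25.61 × 1.29616 ≈ 33.195

33.2px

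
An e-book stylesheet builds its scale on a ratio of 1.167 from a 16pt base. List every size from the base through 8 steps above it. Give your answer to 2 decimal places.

Step 0: 16pt
Step 1: 16.0 × 1.167 = 18.67
Step 2: 16.0 × 1.167² = 21.79
Step 3: 16.0 × 1.167³ = 25.43
Step 4: 16.0 × 1.167⁴ = 29.68
Step 5: 16.0 × 1.167⁵ = 34.63
Step 6: 16.0 × 1.167⁶ = 40.42
Step 7: 16.0 × 1.167⁷ = 47.16
Step 8: 16.0 × 1.167⁸ = 55.04

16.00pt, 18.67pt, 21.79pt, 25.43pt, 29.68pt, 34.63pt, 40.42pt, 47.16pt, 55.04pt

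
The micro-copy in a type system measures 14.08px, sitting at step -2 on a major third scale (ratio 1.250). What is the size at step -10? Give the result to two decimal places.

Moving from step -2 to step -10 is 8 steps down, so divide by r⁸.
14.08 ÷ 1.250⁸ = 14.08 ÷ 5.96046 ≈ 2.362

2.36px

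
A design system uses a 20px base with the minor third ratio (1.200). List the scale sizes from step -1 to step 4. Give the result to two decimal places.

Step -1: 20.0 ÷ 1.200 = 16.67
Step 0: 20px
Step 1: 20.0 × 1.200 = 24.00
Step 2: 20.0 × 1.200² = 28.80
Step 3: 20.0 × 1.200³ = 34.56
Step 4: 20.0 × 1.200⁴ = 41.47

16.67px, 20.00px, 24.00px, 28.80px, 34.56px, 41.47px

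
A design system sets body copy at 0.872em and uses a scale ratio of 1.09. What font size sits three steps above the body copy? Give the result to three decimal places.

0.872 × 1.09³ = 0.872 × 1.29503 ≈ 1.129

1.129em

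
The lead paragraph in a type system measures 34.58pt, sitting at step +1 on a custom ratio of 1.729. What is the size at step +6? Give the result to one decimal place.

534.3pt

Moving from step +1 to step +6 is 5 steps up, so multiply by r⁵.
34.58 × 1.729⁵ = 34.58 × 15.45165 ≈ 534.318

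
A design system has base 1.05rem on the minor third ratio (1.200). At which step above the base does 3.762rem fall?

1.200ⁿ = 3.762 / 1.05 = 3.5829
n = ln(3.5829) / ln(1.200) = 1.2762 / 0.1823 ≈ 7.00

7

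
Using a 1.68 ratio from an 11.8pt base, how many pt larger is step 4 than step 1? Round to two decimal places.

Step 1: 11.8 × 1.68 = 19.8240pt
Step 4: 11.8 × 1.68⁴ = 93.9981pt
Difference: 93.9981 − 19.8240 = 74.1741pt

74.17pt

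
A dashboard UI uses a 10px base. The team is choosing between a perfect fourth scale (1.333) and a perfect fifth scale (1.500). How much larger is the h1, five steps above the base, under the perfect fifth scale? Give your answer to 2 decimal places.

33.85px

Perfect fourth: 10.0 × 1.333⁵ = 42.0873px
Perfect fifth: 10.0 × 1.500⁵ = 75.9375px
Difference: 75.9375 − 42.0873 = 33.8502px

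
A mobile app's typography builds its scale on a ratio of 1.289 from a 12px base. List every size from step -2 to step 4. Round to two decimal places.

Step -2: 12.0 ÷ 1.289² = 7.22
Step -1: 12.0 ÷ 1.289 = 9.31
Step 0: 12px
Step 1: 12.0 × 1.289 = 15.47
Step 2: 12.0 × 1.289² = 19.94
Step 3: 12.0 × 1.289³ = 25.70
Step 4: 12.0 × 1.289⁴ = 33.13

7.22px, 9.31px, 12.00px, 15.47px, 19.94px, 25.70px, 33.13px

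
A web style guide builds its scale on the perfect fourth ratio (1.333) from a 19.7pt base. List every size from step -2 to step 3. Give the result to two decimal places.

Step -2: 19.7 ÷ 1.333² = 11.09
Step -1: 19.7 ÷ 1.333 = 14.78
Step 0: 19.7pt
Step 1: 19.7 × 1.333 = 26.26
Step 2: 19.7 × 1.333² = 35.00
Step 3: 19.7 × 1.333³ = 46.66

11.09pt, 14.78pt, 19.70pt, 26.26pt, 35.00pt, 46.66pt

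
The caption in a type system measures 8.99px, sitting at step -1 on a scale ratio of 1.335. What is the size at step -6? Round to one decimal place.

2.1px

8.99 ÷ 1.335⁵ = 8.99 ÷ 4.24040 ≈ 2.120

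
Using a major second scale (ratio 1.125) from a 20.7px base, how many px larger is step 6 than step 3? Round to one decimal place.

12.5px

Step 3: 20.7 × 1.125³ = 29.473px
Step 6: 20.7 × 1.125⁶ = 41.965px
Difference: 41.965 − 29.473 = 12.492px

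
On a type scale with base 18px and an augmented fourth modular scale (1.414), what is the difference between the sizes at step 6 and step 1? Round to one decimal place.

118.4px

Step 1: 18.0 × 1.414 = 25.452px
Step 6: 18.0 × 1.414⁶ = 143.870px
Difference: 143.870 − 25.452 = 118.418px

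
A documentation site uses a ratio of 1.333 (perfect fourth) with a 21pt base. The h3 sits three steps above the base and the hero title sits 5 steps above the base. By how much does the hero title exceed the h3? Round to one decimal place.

Step 3: 21.0 × 1.333³ = 49.740pt
Step 5: 21.0 × 1.333⁵ = 88.383pt
Difference: 88.383 − 49.740 = 38.643pt

38.6pt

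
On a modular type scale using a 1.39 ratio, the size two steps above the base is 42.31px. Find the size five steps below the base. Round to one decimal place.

42.31 ÷ 1.39⁷ = 42.31 ÷ 10.02544 ≈ 4.220

4.2px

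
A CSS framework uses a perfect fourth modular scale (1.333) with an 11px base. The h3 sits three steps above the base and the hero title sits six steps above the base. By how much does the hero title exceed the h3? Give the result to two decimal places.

Step 3: 11.0 × 1.333³ = 26.0545px
Step 6: 11.0 × 1.333⁶ = 61.7126px
Difference: 61.7126 − 26.0545 = 35.6581px

35.66px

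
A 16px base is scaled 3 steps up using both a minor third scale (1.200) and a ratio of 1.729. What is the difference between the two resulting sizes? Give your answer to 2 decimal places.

55.05px

Minor third: 16.0 × 1.200³ = 27.6480px
At 1.729: 16.0 × 1.729³ = 82.6999px
Difference: 82.6999 − 27.6480 = 55.0519px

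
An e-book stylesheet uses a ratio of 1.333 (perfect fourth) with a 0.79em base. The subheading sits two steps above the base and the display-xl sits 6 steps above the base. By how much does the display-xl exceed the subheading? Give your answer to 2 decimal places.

Step 2: 0.79 × 1.333² = 1.4037em
Step 6: 0.79 × 1.333⁶ = 4.4321em
Difference: 4.4321 − 1.4037 = 3.0284em

3.03em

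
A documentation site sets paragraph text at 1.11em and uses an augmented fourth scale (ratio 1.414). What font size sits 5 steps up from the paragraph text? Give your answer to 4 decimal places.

6.2744em

A modular type scale is a geometric sequence: sizeₙ = base × rⁿ.
1.11 × 1.414⁵ = 1.11 × 5.65258 ≈ 6.2744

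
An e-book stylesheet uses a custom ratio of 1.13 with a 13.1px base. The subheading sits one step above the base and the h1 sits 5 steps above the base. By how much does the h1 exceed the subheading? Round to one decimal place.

9.3px

Step 1: 13.1 × 1.13 = 14.803px
Step 5: 13.1 × 1.13⁵ = 24.136px
Difference: 24.136 − 14.803 = 9.333px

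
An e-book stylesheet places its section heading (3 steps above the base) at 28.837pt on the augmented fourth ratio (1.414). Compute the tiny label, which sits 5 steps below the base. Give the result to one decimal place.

28.837 ÷ 1.414⁸ = 28.837 ÷ 15.98068 ≈ 1.804

1.8pt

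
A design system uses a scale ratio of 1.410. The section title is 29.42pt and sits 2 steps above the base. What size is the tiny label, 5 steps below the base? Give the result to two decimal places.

2.66pt

29.42 ÷ 1.410⁷ = 29.42 ÷ 11.07985 ≈ 2.655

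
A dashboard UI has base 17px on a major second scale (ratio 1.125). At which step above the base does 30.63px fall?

5

1.125ⁿ = 30.63 / 17 = 1.8018
n = ln(1.8018) / ln(1.125) = 0.5888 / 0.1178 ≈ 5.00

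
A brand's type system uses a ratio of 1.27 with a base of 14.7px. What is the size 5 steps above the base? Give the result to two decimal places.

14.7 × 1.27⁵ = 14.7 × 3.30384 ≈ 48.57

48.57px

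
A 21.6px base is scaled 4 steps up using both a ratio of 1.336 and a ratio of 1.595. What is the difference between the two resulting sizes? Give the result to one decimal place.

At 1.336: 21.6 × 1.336⁴ = 68.814px
At 1.595: 21.6 × 1.595⁴ = 139.797px
Difference: 139.797 − 68.814 = 70.983px

71.0px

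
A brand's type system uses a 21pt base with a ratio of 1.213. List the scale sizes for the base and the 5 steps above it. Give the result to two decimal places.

Step 0: 21pt
Step 1: 21.0 × 1.213 = 25.47
Step 2: 21.0 × 1.213² = 30.90
Step 3: 21.0 × 1.213³ = 37.48
Step 4: 21.0 × 1.213⁴ = 45.46
Step 5: 21.0 × 1.213⁵ = 55.15

21.00pt, 25.47pt, 30.90pt, 37.48pt, 45.46pt, 55.15pt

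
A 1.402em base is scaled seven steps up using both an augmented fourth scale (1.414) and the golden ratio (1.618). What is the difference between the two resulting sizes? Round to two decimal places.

24.86em

Augmented fourth: 1.402 × 1.414⁷ = 15.8451em
Golden ratio: 1.402 × 1.618⁷ = 40.7003em
Difference: 40.7003 − 15.8451 = 24.8552em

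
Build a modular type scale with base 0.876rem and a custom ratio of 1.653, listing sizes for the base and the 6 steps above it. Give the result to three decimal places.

0.876rem, 1.448rem, 2.394rem, 3.957rem, 6.540rem, 10.811rem, 17.871rem

Step 0: 0.876rem
Step 1: 0.876 × 1.653 = 1.448
Step 2: 0.876 × 1.653² = 2.394
Step 3: 0.876 × 1.653³ = 3.957
Step 4: 0.876 × 1.653⁴ = 6.540
Step 5: 0.876 × 1.653⁵ = 10.811
Step 6: 0.876 × 1.653⁶ = 17.871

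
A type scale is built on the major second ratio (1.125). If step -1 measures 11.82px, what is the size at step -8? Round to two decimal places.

11.82 ÷ 1.125⁷ = 11.82 ÷ 2.28070 ≈ 5.183

5.18px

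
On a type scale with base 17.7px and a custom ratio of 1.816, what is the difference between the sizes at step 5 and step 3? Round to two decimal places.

243.58px

Step 3: 17.7 × 1.816³ = 106.0036px
Step 5: 17.7 × 1.816⁵ = 349.5848px
Difference: 349.5848 − 106.0036 = 243.5812px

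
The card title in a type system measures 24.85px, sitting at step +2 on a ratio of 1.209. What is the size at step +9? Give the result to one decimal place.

93.8px

24.85 × 1.209⁷ = 24.85 × 3.77558 ≈ 93.823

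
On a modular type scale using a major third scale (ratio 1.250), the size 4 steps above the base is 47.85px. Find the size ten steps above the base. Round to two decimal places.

Moving from step +4 to step +10 is 6 steps up, so multiply by r⁶.
47.85 × 1.250⁶ = 47.85 × 3.81470 ≈ 182.533

182.53px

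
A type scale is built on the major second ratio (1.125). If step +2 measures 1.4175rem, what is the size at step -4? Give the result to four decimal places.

0.6992rem

1.4175 ÷ 1.125⁶ = 1.4175 ÷ 2.02729 ≈ 0.6992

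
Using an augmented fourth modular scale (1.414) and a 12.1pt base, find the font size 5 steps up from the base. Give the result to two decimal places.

68.40pt

Each step on a modular scale multiplies by the ratio, so the size n steps from the base is base × ratioⁿ.
12.1 × 1.414⁵ = 12.1 × 5.65258 ≈ 68.40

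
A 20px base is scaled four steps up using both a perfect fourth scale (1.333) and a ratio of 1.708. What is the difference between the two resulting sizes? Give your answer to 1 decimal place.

Perfect fourth: 20.0 × 1.333⁴ = 63.147px
At 1.708: 20.0 × 1.708⁴ = 170.209px
Difference: 170.209 − 63.147 = 107.062px

107.1px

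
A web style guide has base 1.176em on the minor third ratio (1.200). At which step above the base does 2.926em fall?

5

1.200ⁿ = 2.926 / 1.176 = 2.4881
n = ln(2.4881) / ln(1.200) = 0.9115 / 0.1823 ≈ 5.00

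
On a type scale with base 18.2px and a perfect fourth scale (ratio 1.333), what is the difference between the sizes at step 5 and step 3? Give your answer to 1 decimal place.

33.5px

Step 3: 18.2 × 1.333³ = 43.108px
Step 5: 18.2 × 1.333⁵ = 76.599px
Difference: 76.599 − 43.108 = 33.491px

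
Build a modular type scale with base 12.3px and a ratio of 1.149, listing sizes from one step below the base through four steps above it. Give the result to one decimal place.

Step -1: 12.3 ÷ 1.149 = 10.7
Step 0: 12.3px
Step 1: 12.3 × 1.149 = 14.1
Step 2: 12.3 × 1.149² = 16.2
Step 3: 12.3 × 1.149³ = 18.7
Step 4: 12.3 × 1.149⁴ = 21.4

10.7px, 12.3px, 14.1px, 16.2px, 18.7px, 21.4px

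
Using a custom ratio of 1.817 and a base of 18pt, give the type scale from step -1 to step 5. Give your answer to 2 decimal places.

9.91pt, 18.00pt, 32.71pt, 59.43pt, 107.98pt, 196.20pt, 356.49pt

Step -1: 18.0 ÷ 1.817 = 9.91
Step 0: 18pt
Step 1: 18.0 × 1.817 = 32.71
Step 2: 18.0 × 1.817² = 59.43
Step 3: 18.0 × 1.817³ = 107.98
Step 4: 18.0 × 1.817⁴ = 196.20
Step 5: 18.0 × 1.817⁵ = 356.49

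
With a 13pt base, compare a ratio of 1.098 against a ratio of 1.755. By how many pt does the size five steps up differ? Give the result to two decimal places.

195.69pt

At 1.098: 13.0 × 1.098⁵ = 20.7470pt
At 1.755: 13.0 × 1.755⁵ = 216.4357pt
Difference: 216.4357 − 20.7470 = 195.6887pt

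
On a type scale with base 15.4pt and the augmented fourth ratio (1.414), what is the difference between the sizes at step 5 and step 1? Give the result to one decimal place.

Step 1: 15.4 × 1.414 = 21.776pt
Step 5: 15.4 × 1.414⁵ = 87.050pt
Difference: 87.050 − 21.776 = 65.274pt

65.3pt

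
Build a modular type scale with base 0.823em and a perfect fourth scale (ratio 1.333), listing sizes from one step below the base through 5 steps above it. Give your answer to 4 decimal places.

Step -1: 0.823 ÷ 1.333 = 0.6174
Step 0: 0.823em
Step 1: 0.823 × 1.333 = 1.0971
Step 2: 0.823 × 1.333² = 1.4624
Step 3: 0.823 × 1.333³ = 1.9494
Step 4: 0.823 × 1.333⁴ = 2.5985
Step 5: 0.823 × 1.333⁵ = 3.4638

0.6174em, 0.8230em, 1.0971em, 1.4624em, 1.9494em, 2.5985em, 3.4638em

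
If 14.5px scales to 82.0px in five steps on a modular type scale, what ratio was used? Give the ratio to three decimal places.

r⁵ = 82.0 / 14.5, so r = (82.0/14.5)^(1/5).
r = 5.6552^(1/5) ≈ 1.4141

1.414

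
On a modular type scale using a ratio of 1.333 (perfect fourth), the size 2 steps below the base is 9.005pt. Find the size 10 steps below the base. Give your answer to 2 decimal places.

0.90pt

9.005 ÷ 1.333⁸ = 9.005 ÷ 9.96876 ≈ 0.903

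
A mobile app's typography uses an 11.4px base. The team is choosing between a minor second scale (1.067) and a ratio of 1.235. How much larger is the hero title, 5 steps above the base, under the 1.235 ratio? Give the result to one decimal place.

17.0px

Minor second: 11.4 × 1.067⁵ = 15.766px
At 1.235: 11.4 × 1.235⁵ = 32.752px
Difference: 32.752 − 15.766 = 16.986px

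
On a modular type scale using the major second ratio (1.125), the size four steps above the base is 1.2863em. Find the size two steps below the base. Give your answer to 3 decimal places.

0.634em

1.2863 ÷ 1.125⁶ = 1.2863 ÷ 2.02729 ≈ 0.634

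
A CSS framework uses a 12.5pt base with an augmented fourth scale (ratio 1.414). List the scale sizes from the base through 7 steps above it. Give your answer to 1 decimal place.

12.5pt, 17.7pt, 25.0pt, 35.3pt, 50.0pt, 70.7pt, 99.9pt, 141.3pt

Step 0: 12.5pt
Step 1: 12.5 × 1.414 = 17.7
Step 2: 12.5 × 1.414² = 25.0
Step 3: 12.5 × 1.414³ = 35.3
Step 4: 12.5 × 1.414⁴ = 50.0
Step 5: 12.5 × 1.414⁵ = 70.7
Step 6: 12.5 × 1.414⁶ = 99.9
Step 7: 12.5 × 1.414⁷ = 141.3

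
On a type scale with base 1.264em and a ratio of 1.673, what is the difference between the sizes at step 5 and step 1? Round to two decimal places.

14.45em

Step 1: 1.264 × 1.673 = 2.1147em
Step 5: 1.264 × 1.673⁵ = 16.5663em
Difference: 16.5663 − 2.1147 = 14.4516em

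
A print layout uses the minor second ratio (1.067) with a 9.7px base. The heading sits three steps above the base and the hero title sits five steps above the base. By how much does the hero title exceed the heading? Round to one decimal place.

Step 3: 9.7 × 1.067³ = 11.783px
Step 5: 9.7 × 1.067⁵ = 13.415px
Difference: 13.415 − 11.783 = 1.632px

1.6px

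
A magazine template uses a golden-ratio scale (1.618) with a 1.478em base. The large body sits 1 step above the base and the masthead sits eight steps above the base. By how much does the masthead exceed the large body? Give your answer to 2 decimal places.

Step 1: 1.478 × 1.618 = 2.3914em
Step 8: 1.478 × 1.618⁸ = 69.4229em
Difference: 69.4229 − 2.3914 = 67.0315em

67.03em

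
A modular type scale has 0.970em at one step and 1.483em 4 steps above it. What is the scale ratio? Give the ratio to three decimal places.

The ratio satisfies 0.970 × r⁴ = 1.483, so r = (1.483 / 0.970)^(1/4).
r = 1.5289^(1/4) ≈ 1.1120

1.112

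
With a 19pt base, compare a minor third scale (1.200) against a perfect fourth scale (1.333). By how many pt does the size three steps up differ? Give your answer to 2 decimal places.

12.17pt

Minor third: 19.0 × 1.200³ = 32.8320pt
Perfect fourth: 19.0 × 1.333³ = 45.0033pt
Difference: 45.0033 − 32.8320 = 12.1713pt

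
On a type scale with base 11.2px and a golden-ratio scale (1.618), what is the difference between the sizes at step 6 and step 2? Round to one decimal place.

Step 2: 11.2 × 1.618² = 29.321px
Step 6: 11.2 × 1.618⁶ = 200.951px
Difference: 200.951 − 29.321 = 171.630px

171.6px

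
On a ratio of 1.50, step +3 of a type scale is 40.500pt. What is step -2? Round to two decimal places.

5.33pt

40.500 ÷ 1.50⁵ = 40.500 ÷ 7.59375 ≈ 5.333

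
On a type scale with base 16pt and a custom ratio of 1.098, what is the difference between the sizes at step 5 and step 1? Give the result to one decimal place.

Step 1: 16.0 × 1.098 = 17.568pt
Step 5: 16.0 × 1.098⁵ = 25.535pt
Difference: 25.535 − 17.568 = 7.967pt

8.0pt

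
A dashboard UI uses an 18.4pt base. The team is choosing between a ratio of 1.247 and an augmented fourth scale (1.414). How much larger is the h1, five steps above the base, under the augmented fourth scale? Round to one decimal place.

At 1.247: 18.4 × 1.247⁵ = 55.482pt
Augmented fourth: 18.4 × 1.414⁵ = 104.008pt
Difference: 104.008 − 55.482 = 48.526pt

48.5pt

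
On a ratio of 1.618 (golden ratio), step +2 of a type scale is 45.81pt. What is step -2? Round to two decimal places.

6.68pt

45.81 ÷ 1.618⁴ = 45.81 ÷ 6.85353 ≈ 6.684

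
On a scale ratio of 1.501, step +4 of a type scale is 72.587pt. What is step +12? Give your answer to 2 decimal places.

1870.27pt

72.587 × 1.501⁸ = 72.587 × 25.76591 ≈ 1870.270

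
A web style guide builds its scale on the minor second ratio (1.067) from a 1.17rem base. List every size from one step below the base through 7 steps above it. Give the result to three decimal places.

1.097rem, 1.170rem, 1.248rem, 1.332rem, 1.421rem, 1.517rem, 1.618rem, 1.727rem, 1.842rem

Step -1: 1.17 ÷ 1.067 = 1.097
Step 0: 1.17rem
Step 1: 1.17 × 1.067 = 1.248
Step 2: 1.17 × 1.067² = 1.332
Step 3: 1.17 × 1.067³ = 1.421
Step 4: 1.17 × 1.067⁴ = 1.517
Step 5: 1.17 × 1.067⁵ = 1.618
Step 6: 1.17 × 1.067⁶ = 1.727
Step 7: 1.17 × 1.067⁷ = 1.842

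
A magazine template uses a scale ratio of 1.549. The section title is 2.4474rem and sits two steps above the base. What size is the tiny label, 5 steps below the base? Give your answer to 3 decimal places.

Moving from step +2 to step -5 is 7 steps down, so divide by r⁷.
2.4474 ÷ 1.549⁷ = 2.4474 ÷ 21.39735 ≈ 0.114

0.114rem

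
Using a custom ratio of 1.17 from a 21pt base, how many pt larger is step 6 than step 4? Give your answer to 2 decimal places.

14.52pt

Step 4: 21.0 × 1.17⁴ = 39.3516pt
Step 6: 21.0 × 1.17⁶ = 53.8684pt
Difference: 53.8684 − 39.3516 = 14.5168pt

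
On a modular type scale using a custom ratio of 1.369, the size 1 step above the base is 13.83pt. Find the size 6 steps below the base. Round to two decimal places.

1.53pt

13.83 ÷ 1.369⁷ = 13.83 ÷ 9.01206 ≈ 1.535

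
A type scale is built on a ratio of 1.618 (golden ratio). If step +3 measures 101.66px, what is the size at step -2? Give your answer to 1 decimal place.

9.2px

101.66 ÷ 1.618⁵ = 101.66 ÷ 11.08901 ≈ 9.168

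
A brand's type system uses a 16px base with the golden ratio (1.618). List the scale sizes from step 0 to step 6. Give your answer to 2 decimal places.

Step 0: 16px
Step 1: 16.0 × 1.618 = 25.89
Step 2: 16.0 × 1.618² = 41.89
Step 3: 16.0 × 1.618³ = 67.77
Step 4: 16.0 × 1.618⁴ = 109.66
Step 5: 16.0 × 1.618⁵ = 177.42
Step 6: 16.0 × 1.618⁶ = 287.07

16.00px, 25.89px, 41.89px, 67.77px, 109.66px, 177.42px, 287.07px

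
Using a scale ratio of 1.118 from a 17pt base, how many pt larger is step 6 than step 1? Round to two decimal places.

Step 1: 17.0 × 1.118 = 19.0060pt
Step 6: 17.0 × 1.118⁶ = 33.1971pt
Difference: 33.1971 − 19.0060 = 14.1911pt

14.19pt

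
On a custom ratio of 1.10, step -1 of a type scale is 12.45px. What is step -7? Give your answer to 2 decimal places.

7.03px

Moving from step -1 to step -7 is 6 steps down, so divide by r⁶.
12.45 ÷ 1.10⁶ = 12.45 ÷ 1.77156 ≈ 7.028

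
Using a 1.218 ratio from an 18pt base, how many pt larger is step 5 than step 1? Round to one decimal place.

Step 1: 18.0 × 1.218 = 21.924pt
Step 5: 18.0 × 1.218⁵ = 48.251pt
Difference: 48.251 − 21.924 = 26.327pt

26.3pt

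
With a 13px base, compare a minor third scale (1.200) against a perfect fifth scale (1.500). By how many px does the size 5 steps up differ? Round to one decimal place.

66.4px

Minor third: 13.0 × 1.200⁵ = 32.348px
Perfect fifth: 13.0 × 1.500⁵ = 98.719px
Difference: 98.719 − 32.348 = 66.371px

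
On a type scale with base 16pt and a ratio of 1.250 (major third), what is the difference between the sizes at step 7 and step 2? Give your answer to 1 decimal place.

51.3pt

Step 2: 16.0 × 1.250² = 25.000pt
Step 7: 16.0 × 1.250⁷ = 76.294pt
Difference: 76.294 − 25.000 = 51.294pt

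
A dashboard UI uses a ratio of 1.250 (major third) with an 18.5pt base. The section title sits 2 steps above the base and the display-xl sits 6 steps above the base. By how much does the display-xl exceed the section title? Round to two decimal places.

41.67pt

Step 2: 18.5 × 1.250² = 28.9062pt
Step 6: 18.5 × 1.250⁶ = 70.5719pt
Difference: 70.5719 − 28.9062 = 41.6657pt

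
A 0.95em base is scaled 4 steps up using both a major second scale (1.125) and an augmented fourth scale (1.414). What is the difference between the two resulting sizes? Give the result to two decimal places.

Major second: 0.95 × 1.125⁴ = 1.5217em
Augmented fourth: 0.95 × 1.414⁴ = 3.7977em
Difference: 3.7977 − 1.5217 = 2.2760em

2.28em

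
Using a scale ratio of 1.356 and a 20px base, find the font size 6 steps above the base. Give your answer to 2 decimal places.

124.33px

20.0 × 1.356⁶ = 20.0 × 6.21667 ≈ 124.33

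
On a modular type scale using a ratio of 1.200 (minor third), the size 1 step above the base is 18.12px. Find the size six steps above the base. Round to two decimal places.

45.09px

The gap is 6 − (1) = 5 steps, so the factor is 1.200^5.
18.12 × 1.200⁵ = 18.12 × 2.48832 ≈ 45.088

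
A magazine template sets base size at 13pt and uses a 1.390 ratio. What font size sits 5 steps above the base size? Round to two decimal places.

67.46pt

Every step multiplies by the scale ratio.
13.0 × 1.390⁵ = 13.0 × 5.18888 ≈ 67.46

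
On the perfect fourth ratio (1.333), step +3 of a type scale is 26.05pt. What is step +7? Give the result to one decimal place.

82.2pt

26.05 × 1.333⁴ = 26.05 × 3.15733 ≈ 82.249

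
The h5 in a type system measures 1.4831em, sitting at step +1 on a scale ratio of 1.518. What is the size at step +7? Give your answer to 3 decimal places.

1.4831 × 1.518⁶ = 1.4831 × 12.23575 ≈ 18.147

18.147em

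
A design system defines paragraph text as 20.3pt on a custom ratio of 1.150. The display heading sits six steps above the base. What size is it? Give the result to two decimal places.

46.96pt

20.3 × 1.150⁶ = 20.3 × 2.31306 ≈ 46.96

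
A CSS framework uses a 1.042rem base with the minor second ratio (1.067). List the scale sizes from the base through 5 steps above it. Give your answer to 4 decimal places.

Step 0: 1.042rem
Step 1: 1.042 × 1.067 = 1.1118
Step 2: 1.042 × 1.067² = 1.1863
Step 3: 1.042 × 1.067³ = 1.2658
Step 4: 1.042 × 1.067⁴ = 1.3506
Step 5: 1.042 × 1.067⁵ = 1.4411

1.0420rem, 1.1118rem, 1.1863rem, 1.2658rem, 1.3506rem, 1.4411rem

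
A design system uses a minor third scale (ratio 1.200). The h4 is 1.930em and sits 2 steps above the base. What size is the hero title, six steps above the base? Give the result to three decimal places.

The gap is 6 − (2) = 4 steps, so the factor is 1.200^4.
1.930 × 1.200⁴ = 1.930 × 2.07360 ≈ 4.002

4.002em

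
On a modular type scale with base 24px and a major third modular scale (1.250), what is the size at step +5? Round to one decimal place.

73.2px

Each step on a modular scale multiplies by the ratio, so the size n steps from the base is base × ratioⁿ.
24.0 × 1.250⁵ = 24.0 × 3.05176 ≈ 73.24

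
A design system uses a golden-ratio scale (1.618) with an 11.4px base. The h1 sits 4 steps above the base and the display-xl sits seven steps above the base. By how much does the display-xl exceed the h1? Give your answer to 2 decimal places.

252.81px

Step 4: 11.4 × 1.618⁴ = 78.1302px
Step 7: 11.4 × 1.618⁷ = 330.9440px
Difference: 330.9440 − 78.1302 = 252.8138px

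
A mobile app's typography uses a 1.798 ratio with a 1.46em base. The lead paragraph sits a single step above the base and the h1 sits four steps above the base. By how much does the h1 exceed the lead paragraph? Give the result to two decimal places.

Step 1: 1.46 × 1.798 = 2.6251em
Step 4: 1.46 × 1.798⁴ = 15.2585em
Difference: 15.2585 − 2.6251 = 12.6334em

12.63em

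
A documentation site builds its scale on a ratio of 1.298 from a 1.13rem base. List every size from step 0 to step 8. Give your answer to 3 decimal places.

Step 0: 1.13rem
Step 1: 1.13 × 1.298 = 1.467
Step 2: 1.13 × 1.298² = 1.904
Step 3: 1.13 × 1.298³ = 2.471
Step 4: 1.13 × 1.298⁴ = 3.208
Step 5: 1.13 × 1.298⁵ = 4.163
Step 6: 1.13 × 1.298⁶ = 5.404
Step 7: 1.13 × 1.298⁷ = 7.015
Step 8: 1.13 × 1.298⁸ = 9.105

1.130rem, 1.467rem, 1.904rem, 2.471rem, 3.208rem, 4.163rem, 5.404rem, 7.015rem, 9.105rem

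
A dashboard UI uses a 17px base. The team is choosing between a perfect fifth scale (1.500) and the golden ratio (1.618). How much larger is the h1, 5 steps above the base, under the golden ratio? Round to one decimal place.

59.4px

Perfect fifth: 17.0 × 1.500⁵ = 129.094px
Golden ratio: 17.0 × 1.618⁵ = 188.513px
Difference: 188.513 − 129.094 = 59.419px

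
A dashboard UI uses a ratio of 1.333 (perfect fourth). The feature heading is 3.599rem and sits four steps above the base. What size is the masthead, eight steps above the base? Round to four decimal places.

11.3632rem

3.599 × 1.333⁴ = 3.599 × 3.15733 ≈ 11.3632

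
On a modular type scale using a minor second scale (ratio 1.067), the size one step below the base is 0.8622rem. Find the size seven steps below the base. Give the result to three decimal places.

0.584rem

0.8622 ÷ 1.067⁶ = 0.8622 ÷ 1.47566 ≈ 0.584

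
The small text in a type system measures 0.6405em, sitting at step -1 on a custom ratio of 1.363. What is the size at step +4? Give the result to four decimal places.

0.6405 × 1.363⁵ = 0.6405 × 4.70413 ≈ 3.0130

3.0130em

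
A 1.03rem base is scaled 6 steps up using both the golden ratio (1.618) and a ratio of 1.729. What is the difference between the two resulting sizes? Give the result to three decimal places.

9.037rem

Golden ratio: 1.03 × 1.618⁶ = 18.48027rem
At 1.729: 1.03 × 1.729⁶ = 27.51739rem
Difference: 27.51739 − 18.48027 = 9.03712rem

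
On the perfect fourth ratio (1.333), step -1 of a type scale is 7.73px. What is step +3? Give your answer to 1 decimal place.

24.4px

7.73 × 1.333⁴ = 7.73 × 3.15733 ≈ 24.406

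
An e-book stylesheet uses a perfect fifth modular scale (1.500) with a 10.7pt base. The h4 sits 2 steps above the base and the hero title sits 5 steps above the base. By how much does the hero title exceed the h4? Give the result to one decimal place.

Step 2: 10.7 × 1.500² = 24.075pt
Step 5: 10.7 × 1.500⁵ = 81.253pt
Difference: 81.253 − 24.075 = 57.178pt

57.2pt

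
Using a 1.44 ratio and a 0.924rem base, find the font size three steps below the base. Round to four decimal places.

0.924 ÷ 1.44³ = 0.924 ÷ 2.98598 ≈ 0.3094

0.3094rem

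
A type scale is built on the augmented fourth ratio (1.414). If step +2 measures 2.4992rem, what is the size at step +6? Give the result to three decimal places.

Moving from step +2 to step +6 is 4 steps up, so multiply by r⁴.
2.4992 × 1.414⁴ = 2.4992 × 3.99758 ≈ 9.991

9.991rem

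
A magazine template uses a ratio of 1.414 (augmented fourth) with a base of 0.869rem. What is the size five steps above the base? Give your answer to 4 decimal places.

0.869 × 1.414⁵ = 0.869 × 5.65258 ≈ 4.9121

4.9121rem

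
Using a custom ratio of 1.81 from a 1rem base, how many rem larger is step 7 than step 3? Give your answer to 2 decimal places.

57.71rem

Step 3: 1.0 × 1.81³ = 5.9297rem
Step 7: 1.0 × 1.81⁷ = 63.6429rem
Difference: 63.6429 − 5.9297 = 57.7132rem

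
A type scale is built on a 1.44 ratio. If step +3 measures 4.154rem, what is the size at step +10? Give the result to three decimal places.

4.154 × 1.44⁷ = 4.154 × 12.83918 ≈ 53.334

53.334rem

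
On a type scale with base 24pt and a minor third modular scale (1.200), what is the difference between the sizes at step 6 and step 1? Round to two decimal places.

42.86pt

Step 1: 24.0 × 1.200 = 28.8000pt
Step 6: 24.0 × 1.200⁶ = 71.6636pt
Difference: 71.6636 − 28.8000 = 42.8636pt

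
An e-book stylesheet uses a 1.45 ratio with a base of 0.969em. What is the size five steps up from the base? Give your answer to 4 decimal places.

6.2110em

0.969 × 1.45⁵ = 0.969 × 6.40973 ≈ 6.2110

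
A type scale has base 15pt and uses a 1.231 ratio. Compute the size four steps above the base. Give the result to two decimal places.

15.0 × 1.231⁴ = 15.0 × 2.29632 ≈ 34.44

34.44pt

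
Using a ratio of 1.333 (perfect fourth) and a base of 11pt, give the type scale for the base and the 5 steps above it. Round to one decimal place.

Step 0: 11pt
Step 1: 11.0 × 1.333 = 14.7
Step 2: 11.0 × 1.333² = 19.5
Step 3: 11.0 × 1.333³ = 26.1
Step 4: 11.0 × 1.333⁴ = 34.7
Step 5: 11.0 × 1.333⁵ = 46.3

11.0pt, 14.7pt, 19.5pt, 26.1pt, 34.7pt, 46.3pt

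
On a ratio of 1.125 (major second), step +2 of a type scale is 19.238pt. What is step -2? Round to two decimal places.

The gap is -2 − (2) = -4 steps, so the factor is 1.125^-4.
19.238 ÷ 1.125⁴ = 19.238 ÷ 1.60181 ≈ 12.010

12.01pt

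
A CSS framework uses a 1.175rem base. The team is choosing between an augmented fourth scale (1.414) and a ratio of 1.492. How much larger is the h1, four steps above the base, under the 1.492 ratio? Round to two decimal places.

Augmented fourth: 1.175 × 1.414⁴ = 4.6972rem
At 1.492: 1.175 × 1.492⁴ = 5.8225rem
Difference: 5.8225 − 4.6972 = 1.1253rem

1.13rem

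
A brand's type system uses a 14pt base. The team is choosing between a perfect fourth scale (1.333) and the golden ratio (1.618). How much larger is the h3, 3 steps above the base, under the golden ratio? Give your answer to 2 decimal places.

26.14pt

Perfect fourth: 14.0 × 1.333³ = 33.1603pt
Golden ratio: 14.0 × 1.618³ = 59.3012pt
Difference: 59.3012 − 33.1603 = 26.1409pt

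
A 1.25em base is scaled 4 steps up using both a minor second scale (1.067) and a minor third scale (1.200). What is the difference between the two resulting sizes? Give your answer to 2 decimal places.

Minor second: 1.25 × 1.067⁴ = 1.6202em
Minor third: 1.25 × 1.200⁴ = 2.5920em
Difference: 2.5920 − 1.6202 = 0.9718em

0.97em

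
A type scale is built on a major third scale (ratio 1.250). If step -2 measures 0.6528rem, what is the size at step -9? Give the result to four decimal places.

0.1369rem

0.6528 ÷ 1.250⁷ = 0.6528 ÷ 4.76837 ≈ 0.1369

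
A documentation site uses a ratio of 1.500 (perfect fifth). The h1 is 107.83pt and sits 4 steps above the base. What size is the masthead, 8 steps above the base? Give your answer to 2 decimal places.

545.89pt

107.83 × 1.500⁴ = 107.83 × 5.06250 ≈ 545.889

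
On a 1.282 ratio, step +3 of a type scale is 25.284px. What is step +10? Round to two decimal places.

143.90px

25.284 × 1.282⁷ = 25.284 × 5.69136 ≈ 143.900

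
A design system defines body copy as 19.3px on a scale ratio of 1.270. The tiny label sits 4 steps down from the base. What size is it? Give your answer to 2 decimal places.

Every step multiplies by the scale ratio.
19.3 ÷ 1.270⁴ = 19.3 ÷ 2.60145 ≈ 7.42

7.42px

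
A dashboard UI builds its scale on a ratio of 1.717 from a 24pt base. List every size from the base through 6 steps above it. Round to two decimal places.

Step 0: 24pt
Step 1: 24.0 × 1.717 = 41.21
Step 2: 24.0 × 1.717² = 70.75
Step 3: 24.0 × 1.717³ = 121.48
Step 4: 24.0 × 1.717⁴ = 208.59
Step 5: 24.0 × 1.717⁵ = 358.15
Step 6: 24.0 × 1.717⁶ = 614.94

24.00pt, 41.21pt, 70.75pt, 121.48pt, 208.59pt, 358.15pt, 614.94pt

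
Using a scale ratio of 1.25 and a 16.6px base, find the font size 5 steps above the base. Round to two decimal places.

A modular type scale is a geometric sequence: sizeₙ = base × rⁿ.
16.6 × 1.25⁵ = 16.6 × 3.05176 ≈ 50.66

50.66px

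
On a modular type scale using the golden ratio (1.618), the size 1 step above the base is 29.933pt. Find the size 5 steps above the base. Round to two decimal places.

205.15pt

29.933 × 1.618⁴ = 29.933 × 6.85353 ≈ 205.147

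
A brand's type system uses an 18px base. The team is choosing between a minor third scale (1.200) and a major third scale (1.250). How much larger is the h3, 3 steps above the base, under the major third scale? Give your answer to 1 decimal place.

Minor third: 18.0 × 1.200³ = 31.104px
Major third: 18.0 × 1.250³ = 35.156px
Difference: 35.156 − 31.104 = 4.052px

4.1px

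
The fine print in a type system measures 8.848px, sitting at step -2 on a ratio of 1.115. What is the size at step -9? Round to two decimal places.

The gap is -9 − (-2) = -7 steps, so the factor is 1.115^-7.
8.848 ÷ 1.115⁷ = 8.848 ÷ 2.14252 ≈ 4.130

4.13px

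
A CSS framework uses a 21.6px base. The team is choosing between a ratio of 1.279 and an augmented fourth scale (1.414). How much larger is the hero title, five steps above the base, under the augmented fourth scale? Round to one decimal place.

48.2px

At 1.279: 21.6 × 1.279⁵ = 73.928px
Augmented fourth: 21.6 × 1.414⁵ = 122.096px
Difference: 122.096 − 73.928 = 48.168px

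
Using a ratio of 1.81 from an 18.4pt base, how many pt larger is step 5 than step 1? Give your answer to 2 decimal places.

Step 1: 18.4 × 1.81 = 33.3040pt
Step 5: 18.4 × 1.81⁵ = 357.4462pt
Difference: 357.4462 − 33.3040 = 324.1422pt

324.14pt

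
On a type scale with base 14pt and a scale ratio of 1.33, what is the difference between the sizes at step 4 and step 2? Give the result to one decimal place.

19.0pt

Step 2: 14.0 × 1.33² = 24.765pt
Step 4: 14.0 × 1.33⁴ = 43.806pt
Difference: 43.806 − 24.765 = 19.041pt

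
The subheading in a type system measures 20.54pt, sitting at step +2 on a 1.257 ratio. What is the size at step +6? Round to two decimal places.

51.28pt

20.54 × 1.257⁴ = 20.54 × 2.49655 ≈ 51.279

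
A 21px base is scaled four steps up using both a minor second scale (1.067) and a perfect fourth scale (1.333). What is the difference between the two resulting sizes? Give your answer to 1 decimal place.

Minor second: 21.0 × 1.067⁴ = 27.219px
Perfect fourth: 21.0 × 1.333⁴ = 66.304px
Difference: 66.304 − 27.219 = 39.085px

39.1px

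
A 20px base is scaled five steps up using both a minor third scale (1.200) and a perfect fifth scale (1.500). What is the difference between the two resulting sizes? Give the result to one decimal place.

Minor third: 20.0 × 1.200⁵ = 49.766px
Perfect fifth: 20.0 × 1.500⁵ = 151.875px
Difference: 151.875 − 49.766 = 102.109px

102.1px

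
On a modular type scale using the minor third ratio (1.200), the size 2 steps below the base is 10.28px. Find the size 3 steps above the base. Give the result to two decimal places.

25.58px

10.28 × 1.200⁵ = 10.28 × 2.48832 ≈ 25.580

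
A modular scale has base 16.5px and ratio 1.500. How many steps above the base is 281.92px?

1.500ⁿ = 281.92 / 16.5 = 17.0861
n = ln(17.0861) / ln(1.500) = 2.8383 / 0.4055 ≈ 7.00

7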